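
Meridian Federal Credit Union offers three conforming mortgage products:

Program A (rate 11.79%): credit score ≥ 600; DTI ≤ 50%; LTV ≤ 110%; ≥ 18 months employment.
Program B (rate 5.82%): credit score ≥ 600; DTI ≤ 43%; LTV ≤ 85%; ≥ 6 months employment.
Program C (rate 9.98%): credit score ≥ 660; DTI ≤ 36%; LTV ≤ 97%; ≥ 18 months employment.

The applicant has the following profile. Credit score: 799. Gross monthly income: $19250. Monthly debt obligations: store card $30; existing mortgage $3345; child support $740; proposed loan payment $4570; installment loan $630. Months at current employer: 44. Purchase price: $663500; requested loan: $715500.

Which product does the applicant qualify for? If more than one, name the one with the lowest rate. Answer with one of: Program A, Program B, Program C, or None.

Program A

Total debts = (30 + 3,345 + 740 + 4,570 + 630) = 9,315; DTI = 9,315/19,250 = 48.4%.
LTV = 715,500/663,500 = 107.8%.
Program A: score 799 ≥ 600; DTI 48.4% ≤ 50%; LTV 107.8% ≤ 110%; employment 44 ≥ 18 mo → qualifies.
Program B: score 799 ≥ 600; DTI 48.4% > 43%; LTV 107.8% > 85%; employment 44 ≥ 6 mo → does not qualify.
Program C: score 799 ≥ 660; DTI 48.4% > 36%; LTV 107.8% > 97%; employment 44 ≥ 18 mo → does not qualify.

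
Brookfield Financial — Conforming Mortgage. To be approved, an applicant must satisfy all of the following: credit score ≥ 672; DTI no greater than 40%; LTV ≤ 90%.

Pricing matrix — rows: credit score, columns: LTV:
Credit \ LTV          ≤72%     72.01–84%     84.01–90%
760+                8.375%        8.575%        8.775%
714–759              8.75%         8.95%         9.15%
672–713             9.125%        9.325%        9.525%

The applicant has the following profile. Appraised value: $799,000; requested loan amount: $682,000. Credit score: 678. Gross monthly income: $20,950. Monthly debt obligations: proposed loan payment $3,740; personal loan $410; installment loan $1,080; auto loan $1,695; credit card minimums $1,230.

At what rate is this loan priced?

Credit score 678 ≥ 672; Total monthly debts = (3,740 + 410 + 1,080 + 1,695 + 1,230) = 8,155. DTI = 8,155/20,950 = 38.9% ≤ 40%
Loan-to-value = 682,000/799,000 = 85.4% — pass (90% max)
Credit 678 → row 672–713; LTV 85.4% → column 84.01–90%. Grid cell → 9.525%.

9.525%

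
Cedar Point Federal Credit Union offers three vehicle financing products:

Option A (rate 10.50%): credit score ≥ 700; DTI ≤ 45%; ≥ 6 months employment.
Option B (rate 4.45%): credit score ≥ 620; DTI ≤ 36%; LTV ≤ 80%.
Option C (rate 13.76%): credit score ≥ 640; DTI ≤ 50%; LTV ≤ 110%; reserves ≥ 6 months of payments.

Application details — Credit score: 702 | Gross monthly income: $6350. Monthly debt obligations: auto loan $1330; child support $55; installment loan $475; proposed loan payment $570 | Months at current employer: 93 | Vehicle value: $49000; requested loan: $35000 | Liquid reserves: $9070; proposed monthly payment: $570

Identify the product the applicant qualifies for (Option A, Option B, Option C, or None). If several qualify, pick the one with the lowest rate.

Total debts = (1,330 + 55 + 475 + 570) = 2,430; DTI = 2,430/6,350 = 38.3%.
LTV = 35,000/49,000 = 71.4%.
Reserves = 9,070/570 = 15.9 months.
Option A: score 702 ≥ 700; DTI 38.3% ≤ 45%; employment 93 ≥ 6 mo → qualifies.
Option B: score 702 ≥ 620; DTI 38.3% > 36%; LTV 71.4% ≤ 80% → does not qualify.
Option C: score 702 ≥ 640; DTI 38.3% ≤ 50%; LTV 71.4% ≤ 110%; reserves 15.9 ≥ 6 mo → qualifies.
Qualifying: Option A, Option C. Lowest rate is 10.50% → Option A.

Option A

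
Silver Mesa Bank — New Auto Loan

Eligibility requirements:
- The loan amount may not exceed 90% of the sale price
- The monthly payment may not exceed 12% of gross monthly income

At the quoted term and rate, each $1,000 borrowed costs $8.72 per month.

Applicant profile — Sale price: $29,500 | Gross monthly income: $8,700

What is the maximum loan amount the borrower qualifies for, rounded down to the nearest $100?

Payment cap: 12% × $8,700 = $1,044/month.
At $8.72 per $1,000, that supports 1,044/8.72 × 1,000 ≈ $119,724 → $119,700.
LTV cap: 90% × $29,500 = $26,550 → $26,500.
Binding constraint: loan-to-value.

$26,500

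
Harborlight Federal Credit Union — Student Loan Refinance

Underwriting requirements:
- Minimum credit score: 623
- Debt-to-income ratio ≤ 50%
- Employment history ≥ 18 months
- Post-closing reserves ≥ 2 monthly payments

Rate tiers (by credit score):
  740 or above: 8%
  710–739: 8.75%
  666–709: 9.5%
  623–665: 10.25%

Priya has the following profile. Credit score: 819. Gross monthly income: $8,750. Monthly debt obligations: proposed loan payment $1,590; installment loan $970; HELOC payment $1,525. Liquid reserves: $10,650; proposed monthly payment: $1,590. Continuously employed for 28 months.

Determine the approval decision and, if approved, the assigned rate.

Approved at 8%

Credit score 819 ≥ 623 (meets minimum)
Reserves: 10,650 ÷ 1,590 = 6.7 months (meets 2-month minimum)
Employment 28 ≥ 18 months
Total monthly debts = (1,590 + 970 + 1,525) = 4,085. DTI: 4,085 ÷ 8,750 = 46.7%, within the 50% cap
All requirements met. Score 819 falls in the 740 or above tier → 8%.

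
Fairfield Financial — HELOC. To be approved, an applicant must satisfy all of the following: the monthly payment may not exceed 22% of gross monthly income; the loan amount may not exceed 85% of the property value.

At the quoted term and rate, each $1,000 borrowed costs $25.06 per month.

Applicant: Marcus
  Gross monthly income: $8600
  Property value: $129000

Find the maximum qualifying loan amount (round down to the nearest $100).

Payment cap: 22% × $8,600 = $1,892/month.
At $25.06 per $1,000, that supports 1,892/25.06 × 1,000 ≈ $75,498 → $75,400.
LTV cap: 85% × $129,000 = $109,650 → $109,600.
Binding constraint: payment-to-income.

$75,400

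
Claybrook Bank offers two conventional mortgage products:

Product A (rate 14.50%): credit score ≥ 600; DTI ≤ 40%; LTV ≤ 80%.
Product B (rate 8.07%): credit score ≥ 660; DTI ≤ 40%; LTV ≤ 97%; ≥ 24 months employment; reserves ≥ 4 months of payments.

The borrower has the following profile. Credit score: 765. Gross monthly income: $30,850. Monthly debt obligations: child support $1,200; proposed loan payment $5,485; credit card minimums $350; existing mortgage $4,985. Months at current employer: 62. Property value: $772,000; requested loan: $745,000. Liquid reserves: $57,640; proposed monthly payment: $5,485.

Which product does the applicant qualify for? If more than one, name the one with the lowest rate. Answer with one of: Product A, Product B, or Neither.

Total debts = (1,200 + 5,485 + 350 + 4,985) = 12,020; DTI = 12,020/30,850 = 39%.
LTV = 745,000/772,000 = 96.5%.
Reserves = 57,640/5,485 = 10.5 months.
Product A: score 765 ≥ 600; DTI 39% ≤ 40%; LTV 96.5% > 80% → does not qualify.
Product B: score 765 ≥ 660; DTI 39% ≤ 40%; LTV 96.5% ≤ 97%; employment 62 ≥ 24 mo; reserves 10.5 ≥ 4 mo → qualifies.

Product B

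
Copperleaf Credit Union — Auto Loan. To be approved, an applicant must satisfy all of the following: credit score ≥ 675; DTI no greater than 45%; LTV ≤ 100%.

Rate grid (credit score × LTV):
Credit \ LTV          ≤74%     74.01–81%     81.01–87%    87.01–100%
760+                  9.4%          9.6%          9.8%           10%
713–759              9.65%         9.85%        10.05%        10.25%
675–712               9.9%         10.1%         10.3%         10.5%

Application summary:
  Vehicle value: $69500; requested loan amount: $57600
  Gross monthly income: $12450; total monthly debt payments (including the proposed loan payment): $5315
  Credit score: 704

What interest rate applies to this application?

Credit score 704 ≥ 675; DTI = 5,315/12,450 = 42.7% ≤ 45%
LTV: 57,600 ÷ 69,500 = 82.9%, within 100% cap
Credit 704 → row 675–712; LTV 82.9% → column 81.01–87%. Grid cell → 10.3%.

10.3%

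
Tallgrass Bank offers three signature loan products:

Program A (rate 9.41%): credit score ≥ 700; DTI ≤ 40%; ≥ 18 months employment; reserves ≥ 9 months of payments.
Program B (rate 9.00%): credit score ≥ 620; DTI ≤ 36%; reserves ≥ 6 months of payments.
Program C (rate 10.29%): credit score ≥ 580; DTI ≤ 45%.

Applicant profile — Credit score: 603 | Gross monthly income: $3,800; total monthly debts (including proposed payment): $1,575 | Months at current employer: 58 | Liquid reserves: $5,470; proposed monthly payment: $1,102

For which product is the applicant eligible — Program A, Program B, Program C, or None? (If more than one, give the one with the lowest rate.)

DTI = 1,575/3,800 = 41.4%.
Reserves = 5,470/1,102 = 5.0 months.
Program A: score 603 < 700; DTI 41.4% > 40%; employment 58 ≥ 18 mo; reserves 5.0 < 9 mo → does not qualify.
Program B: score 603 < 620; DTI 41.4% > 36%; reserves 5.0 < 6 mo → does not qualify.
Program C: score 603 ≥ 580; DTI 41.4% ≤ 45% → qualifies.

Program C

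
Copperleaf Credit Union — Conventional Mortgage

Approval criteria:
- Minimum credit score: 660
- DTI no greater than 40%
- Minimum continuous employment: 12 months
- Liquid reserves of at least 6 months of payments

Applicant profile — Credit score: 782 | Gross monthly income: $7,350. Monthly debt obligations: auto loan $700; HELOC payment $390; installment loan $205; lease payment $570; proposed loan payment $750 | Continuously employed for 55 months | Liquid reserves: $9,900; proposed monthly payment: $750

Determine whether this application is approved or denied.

Credit score 782 ≥ 660 (meets)
Total monthly debts = (700 + 390 + 205 + 570 + 750) = 2,615. Debt-to-income = 2,615/7,350 = 35.6% — meets 40% limit
Employment 55 ≥ 12 months
Reserves: 9,900 ÷ 750 = 13.2 months (meets 6-month minimum)
All criteria satisfied.

Approved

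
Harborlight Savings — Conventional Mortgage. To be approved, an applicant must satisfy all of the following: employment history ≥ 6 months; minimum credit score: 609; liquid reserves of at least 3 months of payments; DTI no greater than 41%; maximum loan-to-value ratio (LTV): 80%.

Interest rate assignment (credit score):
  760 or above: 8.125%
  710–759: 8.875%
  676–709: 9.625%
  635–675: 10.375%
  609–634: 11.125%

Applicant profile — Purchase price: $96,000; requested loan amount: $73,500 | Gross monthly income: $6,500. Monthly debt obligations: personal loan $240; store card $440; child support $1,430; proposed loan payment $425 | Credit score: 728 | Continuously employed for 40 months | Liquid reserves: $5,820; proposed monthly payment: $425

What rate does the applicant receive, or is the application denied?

Credit score 728 ≥ 609 (meets minimum)
Total monthly debts = (240 + 440 + 1,430 + 425) = 2,535. DTI: 2,535 ÷ 6,500 = 39%, within the 41% cap
Reserves = 5,820/425 = 13.7 months ≥ 3
LTV = 73,500/96,000 = 76.6% ≤ 80%
Employment 40 ≥ 6 months
All requirements met. Score 728 falls in the 710–759 tier → 8.875%.

Approved at 8.875%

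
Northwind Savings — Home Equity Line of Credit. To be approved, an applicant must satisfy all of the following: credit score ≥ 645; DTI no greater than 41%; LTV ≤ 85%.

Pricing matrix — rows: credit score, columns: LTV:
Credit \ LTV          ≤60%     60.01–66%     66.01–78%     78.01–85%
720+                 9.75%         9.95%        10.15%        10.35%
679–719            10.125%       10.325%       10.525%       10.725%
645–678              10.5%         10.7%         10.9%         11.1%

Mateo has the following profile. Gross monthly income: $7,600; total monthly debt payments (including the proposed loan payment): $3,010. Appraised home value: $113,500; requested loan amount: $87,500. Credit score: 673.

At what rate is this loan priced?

Credit score 673 ≥ 645; DTI = 3,010/7,600 = 39.6% ≤ 41%
LTV: 87,500 ÷ 113,500 = 77.1%, within 85% cap
Row: 673 falls in 645–678. Column: 77.1% falls in 66.01–78%. Rate = 10.9%.

10.9%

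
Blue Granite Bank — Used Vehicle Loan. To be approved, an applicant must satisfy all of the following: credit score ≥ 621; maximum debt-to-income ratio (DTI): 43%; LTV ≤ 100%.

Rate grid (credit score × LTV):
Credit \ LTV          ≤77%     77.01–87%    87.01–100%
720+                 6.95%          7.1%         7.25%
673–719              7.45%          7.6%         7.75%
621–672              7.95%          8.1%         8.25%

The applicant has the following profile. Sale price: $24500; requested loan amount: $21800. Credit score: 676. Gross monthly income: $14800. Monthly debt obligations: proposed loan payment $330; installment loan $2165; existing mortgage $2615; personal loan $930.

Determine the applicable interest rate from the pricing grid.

Credit score 676 ≥ 621; Total monthly debts = (330 + 2,165 + 2,615 + 930) = 6,040. DTI = 6,040/14,800 = 40.8% ≤ 43%
LTV: 21,800 ÷ 24,500 = 89%, within 100% cap
Credit 676 → row 673–719; LTV 89% → column 87.01–100%. Grid cell → 7.75%.

7.75%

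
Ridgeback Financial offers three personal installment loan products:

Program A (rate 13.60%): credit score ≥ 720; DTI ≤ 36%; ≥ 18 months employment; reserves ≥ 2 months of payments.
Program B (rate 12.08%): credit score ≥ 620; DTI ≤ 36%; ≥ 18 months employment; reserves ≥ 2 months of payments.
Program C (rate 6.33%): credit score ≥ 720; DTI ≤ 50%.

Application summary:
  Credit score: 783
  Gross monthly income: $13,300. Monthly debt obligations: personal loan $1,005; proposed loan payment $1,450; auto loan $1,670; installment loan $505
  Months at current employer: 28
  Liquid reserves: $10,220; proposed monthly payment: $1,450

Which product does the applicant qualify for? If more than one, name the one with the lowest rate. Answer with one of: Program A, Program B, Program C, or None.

Program C

Total debts = (1,005 + 1,450 + 1,670 + 505) = 4,630; DTI = 4,630/13,300 = 34.8%.
Reserves = 10,220/1,450 = 7.0 months.
Program A: score 783 ≥ 720; DTI 34.8% ≤ 36%; employment 28 ≥ 18 mo; reserves 7.0 ≥ 2 mo → qualifies.
Program B: score 783 ≥ 620; DTI 34.8% ≤ 36%; employment 28 ≥ 18 mo; reserves 7.0 ≥ 2 mo → qualifies.
Program C: score 783 ≥ 720; DTI 34.8% ≤ 50% → qualifies.
Qualifying: Program A, Program B, Program C. Lowest rate is 6.33% → Program C.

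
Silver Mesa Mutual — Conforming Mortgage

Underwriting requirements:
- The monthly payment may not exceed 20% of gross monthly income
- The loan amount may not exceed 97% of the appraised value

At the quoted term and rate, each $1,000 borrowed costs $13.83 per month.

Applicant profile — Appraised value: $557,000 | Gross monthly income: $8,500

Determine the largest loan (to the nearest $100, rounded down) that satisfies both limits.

$122,900

Payment cap: 20% × $8,500 = $1,700/month.
At $13.83 per $1,000, that supports 1,700/13.83 × 1,000 ≈ $122,921 → $122,900.
LTV cap: 97% × $557,000 = $540,290 → $540,200.
Binding constraint: payment-to-income.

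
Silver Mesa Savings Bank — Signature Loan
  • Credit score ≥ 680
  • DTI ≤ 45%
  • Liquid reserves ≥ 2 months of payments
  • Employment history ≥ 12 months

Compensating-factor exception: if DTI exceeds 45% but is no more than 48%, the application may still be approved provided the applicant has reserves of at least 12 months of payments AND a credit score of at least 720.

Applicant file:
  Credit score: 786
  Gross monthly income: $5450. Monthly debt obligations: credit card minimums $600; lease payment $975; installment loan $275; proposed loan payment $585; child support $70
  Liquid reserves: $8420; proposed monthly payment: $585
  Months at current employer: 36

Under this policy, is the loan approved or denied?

Credit score 786 ≥ 680 (meets base)
Total debts = (600 + 975 + 275 + 585 + 70) = 2,505. DTI = 2,505/5,450 = 46% > 45% — standard DTI limit exceeded.
Liquid reserves cover 8,420/585 = 14.4 months — ≥ 2 required
Employment 36 ≥ 12 months
DTI 46% is within the 45%–48% exception band; checking compensating factors.
Reserves 14.4 ≥ 12 months; credit score 786 ≥ 720.
Both compensating conditions met → exception applies.

Approved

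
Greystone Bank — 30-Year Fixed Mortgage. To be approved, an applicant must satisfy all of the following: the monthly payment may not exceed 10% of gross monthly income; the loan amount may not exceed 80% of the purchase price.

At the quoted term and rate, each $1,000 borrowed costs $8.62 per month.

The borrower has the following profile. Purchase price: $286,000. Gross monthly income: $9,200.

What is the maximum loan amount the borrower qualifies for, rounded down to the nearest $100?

$106,700

Payment cap: 10% × $9,200 = $920/month.
At $8.62 per $1,000, that supports 920/8.62 × 1,000 ≈ $106,728 → $106,700.
LTV cap: 80% × $286,000 = $228,800 → $228,800.
Binding constraint: payment-to-income.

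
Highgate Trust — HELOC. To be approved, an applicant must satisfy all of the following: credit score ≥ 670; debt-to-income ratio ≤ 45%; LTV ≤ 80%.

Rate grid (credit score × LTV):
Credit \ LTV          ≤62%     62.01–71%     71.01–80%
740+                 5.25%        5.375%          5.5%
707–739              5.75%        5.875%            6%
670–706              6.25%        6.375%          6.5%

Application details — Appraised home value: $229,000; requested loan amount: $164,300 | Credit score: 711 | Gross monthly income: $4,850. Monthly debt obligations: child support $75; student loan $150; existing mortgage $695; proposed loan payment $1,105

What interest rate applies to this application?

6%

Credit score 711 ≥ 670; Total monthly debts = (75 + 150 + 695 + 1,105) = 2,025. DTI: 2,025 ÷ 4,850 = 41.8%, within the 45% cap
LTV = 164,300/229,000 = 71.7% ≤ 80%
Credit 711 → row 707–739; LTV 71.7% → column 71.01–80%. Grid cell → 6%.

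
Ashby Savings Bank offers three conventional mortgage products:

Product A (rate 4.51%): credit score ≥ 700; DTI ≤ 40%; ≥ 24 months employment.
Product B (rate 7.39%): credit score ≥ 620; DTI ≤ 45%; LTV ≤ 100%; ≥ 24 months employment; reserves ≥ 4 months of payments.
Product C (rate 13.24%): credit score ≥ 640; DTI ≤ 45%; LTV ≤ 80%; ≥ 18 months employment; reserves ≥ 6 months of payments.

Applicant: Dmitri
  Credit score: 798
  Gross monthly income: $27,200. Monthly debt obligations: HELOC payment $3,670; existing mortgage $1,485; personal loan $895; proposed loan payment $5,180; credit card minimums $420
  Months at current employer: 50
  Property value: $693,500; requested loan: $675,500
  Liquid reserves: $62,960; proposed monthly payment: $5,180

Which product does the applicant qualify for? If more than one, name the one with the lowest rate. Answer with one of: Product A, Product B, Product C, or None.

Total debts = (3,670 + 1,485 + 895 + 5,180 + 420) = 11,650; DTI = 11,650/27,200 = 42.8%.
LTV = 675,500/693,500 = 97.4%.
Reserves = 62,960/5,180 = 12.2 months.
Product A: score 798 ≥ 700; DTI 42.8% > 40%; employment 50 ≥ 24 mo → does not qualify.
Product B: score 798 ≥ 620; DTI 42.8% ≤ 45%; LTV 97.4% ≤ 100%; employment 50 ≥ 24 mo; reserves 12.2 ≥ 4 mo → qualifies.
Product C: score 798 ≥ 640; DTI 42.8% ≤ 45%; LTV 97.4% > 80%; employment 50 ≥ 18 mo; reserves 12.2 ≥ 6 mo → does not qualify.

Product B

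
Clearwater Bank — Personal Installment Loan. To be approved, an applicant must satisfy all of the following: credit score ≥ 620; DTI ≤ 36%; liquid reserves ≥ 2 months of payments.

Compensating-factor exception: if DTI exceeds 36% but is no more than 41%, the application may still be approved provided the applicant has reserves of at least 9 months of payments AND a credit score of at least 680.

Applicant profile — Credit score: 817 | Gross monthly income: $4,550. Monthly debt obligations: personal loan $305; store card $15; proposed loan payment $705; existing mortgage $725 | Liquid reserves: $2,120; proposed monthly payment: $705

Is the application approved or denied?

Credit score 817 ≥ 620 (meets base)
Total debts = (305 + 15 + 705 + 725) = 1,750. DTI: 1,750 ÷ 4,550 = 38.5%, over the 36% base limit.
Reserves = 2,120/705 = 3.0 months ≥ 2
38.5% falls in the override range (36%–41%), so the compensating-factor test applies.
Override check — reserves: 3.0 mo (short of 9); score: 817 (ok).
Compensating-factor requirement not fully met.

Denied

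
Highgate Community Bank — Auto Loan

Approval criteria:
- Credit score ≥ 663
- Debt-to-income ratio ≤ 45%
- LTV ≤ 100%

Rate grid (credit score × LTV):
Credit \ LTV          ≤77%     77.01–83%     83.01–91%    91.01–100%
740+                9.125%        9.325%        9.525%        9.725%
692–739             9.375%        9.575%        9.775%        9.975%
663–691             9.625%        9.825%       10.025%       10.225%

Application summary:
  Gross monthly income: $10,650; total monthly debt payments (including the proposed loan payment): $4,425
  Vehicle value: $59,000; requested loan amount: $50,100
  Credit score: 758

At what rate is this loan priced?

Credit score 758 ≥ 663; DTI = 4,425/10,650 = 41.5% ≤ 45%
LTV = 50,100/59,000 = 84.9% ≤ 100%
Row: 758 falls in 740+. Column: 84.9% falls in 83.01–91%. Rate = 9.525%.

9.525%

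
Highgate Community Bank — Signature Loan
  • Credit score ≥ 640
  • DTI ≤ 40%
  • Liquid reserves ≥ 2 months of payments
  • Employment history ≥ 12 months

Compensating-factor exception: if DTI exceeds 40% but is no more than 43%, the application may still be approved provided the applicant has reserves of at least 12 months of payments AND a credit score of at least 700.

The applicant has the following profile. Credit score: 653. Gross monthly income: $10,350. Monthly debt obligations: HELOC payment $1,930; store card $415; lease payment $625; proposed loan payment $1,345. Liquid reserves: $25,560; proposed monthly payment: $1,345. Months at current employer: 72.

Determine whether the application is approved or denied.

Denied

Credit score 653 ≥ 640 (meets base)
Total debts = (1,930 + 415 + 625 + 1,345) = 4,315. DTI = 4,315/10,350 = 41.7% > 40% — standard DTI limit exceeded.
Reserves = 25,560/1,345 = 19.0 months ≥ 2
Employment 72 ≥ 12 months
41.7% falls in the override range (40%–43%), so the compensating-factor test applies.
Override check — reserves: 19.0 mo (ok); score: 653 (below 700).
Override conditions not both satisfied; exception does not apply.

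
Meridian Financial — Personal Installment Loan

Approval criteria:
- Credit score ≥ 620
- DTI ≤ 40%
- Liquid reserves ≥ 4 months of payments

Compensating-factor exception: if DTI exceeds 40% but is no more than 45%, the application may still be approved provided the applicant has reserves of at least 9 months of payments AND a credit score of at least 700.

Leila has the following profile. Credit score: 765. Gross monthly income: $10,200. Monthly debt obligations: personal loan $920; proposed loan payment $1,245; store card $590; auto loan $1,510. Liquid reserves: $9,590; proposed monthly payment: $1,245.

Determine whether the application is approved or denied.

Credit score 765 ≥ 620 (meets base)
Total debts = (920 + 1,245 + 590 + 1,510) = 4,265. DTI: 4,265 ÷ 10,200 = 41.8%, over the 40% base limit.
Liquid reserves cover 9,590/1,245 = 7.7 months — ≥ 4 required
41.8% falls in the override range (40%–45%), so the compensating-factor test applies.
Reserves 7.7 < 9 months; credit score 765 ≥ 700.
Override conditions not both satisfied; exception does not apply.

Denied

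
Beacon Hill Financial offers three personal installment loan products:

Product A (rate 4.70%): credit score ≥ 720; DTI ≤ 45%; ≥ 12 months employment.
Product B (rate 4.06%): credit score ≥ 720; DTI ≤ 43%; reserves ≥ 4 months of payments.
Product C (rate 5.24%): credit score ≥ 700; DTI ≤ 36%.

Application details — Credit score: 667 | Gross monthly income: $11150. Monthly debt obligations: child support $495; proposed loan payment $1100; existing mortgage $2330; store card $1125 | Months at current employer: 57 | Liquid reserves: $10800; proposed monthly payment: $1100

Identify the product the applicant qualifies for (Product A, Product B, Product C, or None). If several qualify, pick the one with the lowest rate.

None

Total debts = (495 + 1,100 + 2,330 + 1,125) = 5,050; DTI = 5,050/11,150 = 45.3%.
Reserves = 10,800/1,100 = 9.8 months.
Product A: score 667 < 720; DTI 45.3% > 45%; employment 57 ≥ 12 mo → does not qualify.
Product B: score 667 < 720; DTI 45.3% > 43%; reserves 9.8 ≥ 4 mo → does not qualify.
Product C: score 667 < 700; DTI 45.3% > 36% → does not qualify.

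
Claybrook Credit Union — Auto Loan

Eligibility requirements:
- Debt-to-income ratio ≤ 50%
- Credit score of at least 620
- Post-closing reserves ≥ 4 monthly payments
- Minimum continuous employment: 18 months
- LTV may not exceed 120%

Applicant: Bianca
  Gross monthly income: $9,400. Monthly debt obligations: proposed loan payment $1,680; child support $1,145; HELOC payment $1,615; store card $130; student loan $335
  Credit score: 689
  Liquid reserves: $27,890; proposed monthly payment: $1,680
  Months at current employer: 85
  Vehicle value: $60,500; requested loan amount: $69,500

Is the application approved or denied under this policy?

Denied

Total monthly debts = (1,680 + 1,145 + 1,615 + 130 + 335) = 4,905. DTI = 4,905/9,400 = 52.2% > 50%
Credit score 689 ≥ 620 (meets)
Liquid reserves cover 27,890/1,680 = 16.6 months — ≥ 4 required
Employment 85 ≥ 18 months
Loan-to-value = 69,500/60,500 = 114.9% — pass (120% max)
Fails on DTI.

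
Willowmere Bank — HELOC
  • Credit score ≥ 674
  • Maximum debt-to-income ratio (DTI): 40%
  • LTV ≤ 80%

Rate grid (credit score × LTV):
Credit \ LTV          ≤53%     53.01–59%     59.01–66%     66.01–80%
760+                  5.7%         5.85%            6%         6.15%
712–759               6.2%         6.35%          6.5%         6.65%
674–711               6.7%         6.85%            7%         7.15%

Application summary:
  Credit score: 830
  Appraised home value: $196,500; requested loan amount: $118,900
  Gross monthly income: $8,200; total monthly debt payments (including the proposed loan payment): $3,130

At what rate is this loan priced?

Credit score 830 ≥ 674; DTI: 3,130 ÷ 8,200 = 38.2%, within the 40% cap
Loan-to-value = 118,900/196,500 = 60.5% — pass (80% max)
Score 830 is in the 760+ band; LTV 60.5% is in the 59.01–66% band → 6%.

6%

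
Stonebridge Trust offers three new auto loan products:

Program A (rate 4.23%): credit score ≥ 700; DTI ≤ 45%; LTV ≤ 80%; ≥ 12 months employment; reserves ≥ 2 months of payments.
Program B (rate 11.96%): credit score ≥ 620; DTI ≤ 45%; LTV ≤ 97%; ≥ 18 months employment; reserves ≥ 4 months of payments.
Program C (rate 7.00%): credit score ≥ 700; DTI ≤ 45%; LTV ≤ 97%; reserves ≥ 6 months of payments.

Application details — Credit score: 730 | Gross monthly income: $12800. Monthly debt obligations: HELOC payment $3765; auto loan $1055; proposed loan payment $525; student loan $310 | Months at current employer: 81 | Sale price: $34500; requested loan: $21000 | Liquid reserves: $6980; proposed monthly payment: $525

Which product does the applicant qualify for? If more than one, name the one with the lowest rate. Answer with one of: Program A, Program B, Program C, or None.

Total debts = (3,765 + 1,055 + 525 + 310) = 5,655; DTI = 5,655/12,800 = 44.2%.
LTV = 21,000/34,500 = 60.9%.
Reserves = 6,980/525 = 13.3 months.
Program A: score 730 ≥ 700; DTI 44.2% ≤ 45%; LTV 60.9% ≤ 80%; employment 81 ≥ 12 mo; reserves 13.3 ≥ 2 mo → qualifies.
Program B: score 730 ≥ 620; DTI 44.2% ≤ 45%; LTV 60.9% ≤ 97%; employment 81 ≥ 18 mo; reserves 13.3 ≥ 4 mo → qualifies.
Program C: score 730 ≥ 700; DTI 44.2% ≤ 45%; LTV 60.9% ≤ 97%; reserves 13.3 ≥ 6 mo → qualifies.
Qualifying: Program A, Program B, Program C. Lowest rate is 4.23% → Program A.

Program A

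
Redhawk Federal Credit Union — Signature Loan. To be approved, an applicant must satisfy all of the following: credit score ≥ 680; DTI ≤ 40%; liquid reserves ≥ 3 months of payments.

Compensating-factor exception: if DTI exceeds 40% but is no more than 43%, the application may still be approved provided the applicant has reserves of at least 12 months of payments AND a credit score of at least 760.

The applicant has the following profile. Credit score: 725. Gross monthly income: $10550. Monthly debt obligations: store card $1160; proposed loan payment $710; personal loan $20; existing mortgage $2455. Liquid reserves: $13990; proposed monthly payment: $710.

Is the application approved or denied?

Denied

Credit score 725 ≥ 680 (meets base)
Total debts = (1,160 + 710 + 20 + 2,455) = 4,345. DTI: 4,345 ÷ 10,550 = 41.2%, over the 40% base limit.
Liquid reserves cover 13,990/710 = 19.7 months — ≥ 3 required
41.2% falls in the override range (40%–43%), so the compensating-factor test applies.
Override check — reserves: 19.7 mo (ok); score: 725 (below 760).
Compensating-factor requirement not fully met.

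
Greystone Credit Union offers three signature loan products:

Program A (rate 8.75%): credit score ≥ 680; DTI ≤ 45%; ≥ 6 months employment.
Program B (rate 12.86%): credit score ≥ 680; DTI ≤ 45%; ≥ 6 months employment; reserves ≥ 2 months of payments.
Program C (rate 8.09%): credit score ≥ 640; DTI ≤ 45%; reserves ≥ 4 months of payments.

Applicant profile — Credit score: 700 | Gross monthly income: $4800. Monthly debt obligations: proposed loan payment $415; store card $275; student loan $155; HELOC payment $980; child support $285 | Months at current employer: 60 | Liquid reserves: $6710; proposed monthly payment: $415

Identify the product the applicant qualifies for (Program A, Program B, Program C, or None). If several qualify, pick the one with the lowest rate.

Total debts = (415 + 275 + 155 + 980 + 285) = 2,110; DTI = 2,110/4,800 = 44%.
Reserves = 6,710/415 = 16.2 months.
Program A: score 700 ≥ 680; DTI 44% ≤ 45%; employment 60 ≥ 6 mo → qualifies.
Program B: score 700 ≥ 680; DTI 44% ≤ 45%; employment 60 ≥ 6 mo; reserves 16.2 ≥ 2 mo → qualifies.
Program C: score 700 ≥ 640; DTI 44% ≤ 45%; reserves 16.2 ≥ 4 mo → qualifies.
Qualifying: Program A, Program B, Program C. Lowest rate is 8.09% → Program C.

Program C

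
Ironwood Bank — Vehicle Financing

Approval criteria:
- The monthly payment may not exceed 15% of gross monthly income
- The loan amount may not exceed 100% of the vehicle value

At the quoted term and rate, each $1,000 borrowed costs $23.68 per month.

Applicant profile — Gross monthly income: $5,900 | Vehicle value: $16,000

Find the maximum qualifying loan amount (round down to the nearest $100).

Payment cap: 15% × $5,900 = $885/month.
At $23.68 per $1,000, that supports 885/23.68 × 1,000 ≈ $37,373 → $37,300.
LTV cap: 100% × $16,000 = $16,000 → $16,000.
Binding constraint: loan-to-value.

$16,000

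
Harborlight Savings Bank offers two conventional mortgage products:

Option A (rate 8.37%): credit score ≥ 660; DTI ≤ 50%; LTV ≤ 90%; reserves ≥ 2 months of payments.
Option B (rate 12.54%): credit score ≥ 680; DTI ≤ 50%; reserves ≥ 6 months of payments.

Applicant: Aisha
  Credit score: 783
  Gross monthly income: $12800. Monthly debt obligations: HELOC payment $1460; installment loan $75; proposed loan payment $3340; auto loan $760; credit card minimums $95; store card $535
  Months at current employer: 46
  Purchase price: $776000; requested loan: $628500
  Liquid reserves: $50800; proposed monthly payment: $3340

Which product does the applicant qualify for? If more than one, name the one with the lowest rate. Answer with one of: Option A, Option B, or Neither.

Option A

Total debts = (1,460 + 75 + 3,340 + 760 + 95 + 535) = 6,265; DTI = 6,265/12,800 = 48.9%.
LTV = 628,500/776,000 = 81%.
Reserves = 50,800/3,340 = 15.2 months.
Option A: score 783 ≥ 660; DTI 48.9% ≤ 50%; LTV 81% ≤ 90%; reserves 15.2 ≥ 2 mo → qualifies.
Option B: score 783 ≥ 680; DTI 48.9% ≤ 50%; reserves 15.2 ≥ 6 mo → qualifies.
Qualifying: Option A, Option B. Lowest rate is 8.37% → Option A.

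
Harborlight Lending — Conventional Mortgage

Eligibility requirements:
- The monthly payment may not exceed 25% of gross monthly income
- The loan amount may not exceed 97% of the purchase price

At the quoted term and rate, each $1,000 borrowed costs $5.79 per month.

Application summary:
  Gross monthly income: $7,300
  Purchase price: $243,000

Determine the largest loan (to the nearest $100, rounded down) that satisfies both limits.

$235,700

Payment cap: 25% × $7,300 = $1,825/month.
At $5.79 per $1,000, that supports 1,825/5.79 × 1,000 ≈ $315,198 → $315,100.
LTV cap: 97% × $243,000 = $235,710 → $235,700.
Binding constraint: loan-to-value.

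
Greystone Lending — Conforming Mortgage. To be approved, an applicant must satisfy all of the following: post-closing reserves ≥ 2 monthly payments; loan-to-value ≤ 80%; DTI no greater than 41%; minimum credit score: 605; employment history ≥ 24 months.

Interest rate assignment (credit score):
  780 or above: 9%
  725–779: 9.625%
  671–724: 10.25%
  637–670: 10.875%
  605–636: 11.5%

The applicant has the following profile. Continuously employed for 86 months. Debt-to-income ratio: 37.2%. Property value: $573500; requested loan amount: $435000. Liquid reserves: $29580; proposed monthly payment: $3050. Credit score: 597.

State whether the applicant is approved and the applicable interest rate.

Denied

Credit score 597 < 605 (below minimum)
LTV = 435,000/573,500 = 75.9% ≤ 80%
Employment 86 ≥ 24 months
Reserves = 29,580/3,050 = 9.7 months ≥ 2
DTI 37.2% is within the 41% limit
Not all requirements met → denied.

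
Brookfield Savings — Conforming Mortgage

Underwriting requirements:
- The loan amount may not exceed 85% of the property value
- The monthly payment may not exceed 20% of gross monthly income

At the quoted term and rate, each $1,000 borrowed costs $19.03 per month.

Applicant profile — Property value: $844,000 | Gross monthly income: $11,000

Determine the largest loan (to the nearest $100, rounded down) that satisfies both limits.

Payment cap: 20% × $11,000 = $2,200/month.
At $19.03 per $1,000, that supports 2,200/19.03 × 1,000 ≈ $115,606 → $115,600.
LTV cap: 85% × $844,000 = $717,400 → $717,400.
Binding constraint: payment-to-income.

$115,600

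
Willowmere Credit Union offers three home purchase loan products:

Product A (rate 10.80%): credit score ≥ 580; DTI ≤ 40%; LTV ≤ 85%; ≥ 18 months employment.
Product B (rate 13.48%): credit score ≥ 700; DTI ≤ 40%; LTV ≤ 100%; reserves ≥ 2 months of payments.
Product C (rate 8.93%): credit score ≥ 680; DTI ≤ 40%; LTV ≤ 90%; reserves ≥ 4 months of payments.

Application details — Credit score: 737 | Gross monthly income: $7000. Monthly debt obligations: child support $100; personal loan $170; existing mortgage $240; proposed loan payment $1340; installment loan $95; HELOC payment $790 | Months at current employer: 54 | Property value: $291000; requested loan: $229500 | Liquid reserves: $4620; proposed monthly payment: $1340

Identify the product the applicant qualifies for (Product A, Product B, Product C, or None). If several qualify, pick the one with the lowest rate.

Product A

Total debts = (100 + 170 + 240 + 1,340 + 95 + 790) = 2,735; DTI = 2,735/7,000 = 39.1%.
LTV = 229,500/291,000 = 78.9%.
Reserves = 4,620/1,340 = 3.4 months.
Product A: score 737 ≥ 580; DTI 39.1% ≤ 40%; LTV 78.9% ≤ 85%; employment 54 ≥ 18 mo → qualifies.
Product B: score 737 ≥ 700; DTI 39.1% ≤ 40%; LTV 78.9% ≤ 100%; reserves 3.4 ≥ 2 mo → qualifies.
Product C: score 737 ≥ 680; DTI 39.1% ≤ 40%; LTV 78.9% ≤ 90%; reserves 3.4 < 4 mo → does not qualify.
Qualifying: Product A, Product B. Lowest rate is 10.80% → Product A.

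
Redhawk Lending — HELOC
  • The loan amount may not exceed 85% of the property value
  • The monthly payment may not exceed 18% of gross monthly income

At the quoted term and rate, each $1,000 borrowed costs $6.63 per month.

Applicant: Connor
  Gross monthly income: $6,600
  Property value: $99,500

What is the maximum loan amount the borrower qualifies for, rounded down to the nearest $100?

Payment cap: 18% × $6,600 = $1,188/month.
At $6.63 per $1,000, that supports 1,188/6.63 × 1,000 ≈ $179,185 → $179,100.
LTV cap: 85% × $99,500 = $84,575 → $84,500.
Binding constraint: loan-to-value.

$84,500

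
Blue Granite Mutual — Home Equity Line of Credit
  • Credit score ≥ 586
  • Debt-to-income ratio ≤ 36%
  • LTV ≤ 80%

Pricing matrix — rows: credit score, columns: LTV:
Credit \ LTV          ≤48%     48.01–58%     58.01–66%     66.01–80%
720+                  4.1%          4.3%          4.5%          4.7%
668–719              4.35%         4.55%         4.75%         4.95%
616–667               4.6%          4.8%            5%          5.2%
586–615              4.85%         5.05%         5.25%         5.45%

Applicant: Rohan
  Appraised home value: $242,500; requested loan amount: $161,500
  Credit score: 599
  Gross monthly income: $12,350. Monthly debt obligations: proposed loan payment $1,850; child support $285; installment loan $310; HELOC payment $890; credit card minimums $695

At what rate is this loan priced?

Credit score 599 ≥ 586; Total monthly debts = (1,850 + 285 + 310 + 890 + 695) = 4,030. Debt-to-income = 4,030/12,350 = 32.6% — meets 36% limit
LTV = 161,500/242,500 = 66.6% ≤ 80%
Row: 599 falls in 586–615. Column: 66.6% falls in 66.01–80%. Rate = 5.45%.

5.45%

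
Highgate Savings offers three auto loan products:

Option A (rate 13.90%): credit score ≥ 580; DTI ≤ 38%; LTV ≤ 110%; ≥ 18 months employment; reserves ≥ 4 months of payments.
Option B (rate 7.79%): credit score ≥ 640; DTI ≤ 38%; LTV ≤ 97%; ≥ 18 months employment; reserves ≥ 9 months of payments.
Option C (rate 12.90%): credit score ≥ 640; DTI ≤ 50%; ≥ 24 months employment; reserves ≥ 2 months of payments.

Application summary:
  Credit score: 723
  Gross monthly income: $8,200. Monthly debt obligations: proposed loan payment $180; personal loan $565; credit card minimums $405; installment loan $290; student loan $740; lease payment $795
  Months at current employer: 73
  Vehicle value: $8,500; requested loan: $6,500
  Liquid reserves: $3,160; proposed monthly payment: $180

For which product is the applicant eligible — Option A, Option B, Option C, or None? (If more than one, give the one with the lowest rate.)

Total debts = (180 + 565 + 405 + 290 + 740 + 795) = 2,975; DTI = 2,975/8,200 = 36.3%.
LTV = 6,500/8,500 = 76.5%.
Reserves = 3,160/180 = 17.6 months.
Option A: score 723 ≥ 580; DTI 36.3% ≤ 38%; LTV 76.5% ≤ 110%; employment 73 ≥ 18 mo; reserves 17.6 ≥ 4 mo → qualifies.
Option B: score 723 ≥ 640; DTI 36.3% ≤ 38%; LTV 76.5% ≤ 97%; employment 73 ≥ 18 mo; reserves 17.6 ≥ 9 mo → qualifies.
Option C: score 723 ≥ 640; DTI 36.3% ≤ 50%; employment 73 ≥ 24 mo; reserves 17.6 ≥ 2 mo → qualifies.
Qualifying: Option A, Option B, Option C. Lowest rate is 7.79% → Option B.

Option B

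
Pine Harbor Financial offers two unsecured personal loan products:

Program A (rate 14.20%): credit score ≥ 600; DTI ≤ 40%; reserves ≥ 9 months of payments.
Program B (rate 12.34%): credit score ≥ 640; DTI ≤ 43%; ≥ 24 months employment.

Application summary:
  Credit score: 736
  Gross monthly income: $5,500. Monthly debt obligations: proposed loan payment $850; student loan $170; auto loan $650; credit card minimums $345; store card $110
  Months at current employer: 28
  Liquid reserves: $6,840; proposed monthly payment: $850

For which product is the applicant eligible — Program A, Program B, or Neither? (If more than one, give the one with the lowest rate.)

Total debts = (850 + 170 + 650 + 345 + 110) = 2,125; DTI = 2,125/5,500 = 38.6%.
Reserves = 6,840/850 = 8.0 months.
Program A: score 736 ≥ 600; DTI 38.6% ≤ 40%; reserves 8.0 < 9 mo → does not qualify.
Program B: score 736 ≥ 640; DTI 38.6% ≤ 43%; employment 28 ≥ 24 mo → qualifies.

Program B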